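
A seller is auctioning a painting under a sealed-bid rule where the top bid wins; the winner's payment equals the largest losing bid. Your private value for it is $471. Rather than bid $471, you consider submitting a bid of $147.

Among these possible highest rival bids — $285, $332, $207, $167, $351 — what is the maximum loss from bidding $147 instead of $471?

$304

$285: truthful gives $186, deviation gives $0 → loss $186.
$332: truthful gives $139, deviation gives $0 → loss $139.
$207: truthful gives $264, deviation gives $0 → loss $264.
$167: truthful gives $304, deviation gives $0 → loss $304.
$351: truthful gives $120, deviation gives $0 → loss $120.
Maximum loss: $304.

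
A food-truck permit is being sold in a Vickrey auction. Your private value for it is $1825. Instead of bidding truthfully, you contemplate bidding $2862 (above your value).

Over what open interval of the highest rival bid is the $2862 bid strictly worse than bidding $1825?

If the competing bid is below $1825, both bids win at the same price — no difference.
If it is above $2862, both bids lose — no difference.
If it lies strictly between $1825 and $2862, bidding your value loses (payoff 0) while bidding $2862 wins at a price above your value (payoff negative).
So the deviation strictly hurts on the open interval ($1825, $2862).

($1825, $2862)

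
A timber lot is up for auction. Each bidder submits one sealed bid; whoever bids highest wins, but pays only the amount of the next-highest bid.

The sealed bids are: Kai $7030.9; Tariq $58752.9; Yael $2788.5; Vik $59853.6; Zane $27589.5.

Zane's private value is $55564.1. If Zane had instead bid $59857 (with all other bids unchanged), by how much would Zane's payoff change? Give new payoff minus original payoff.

−$4289.5

The highest bid among the other bidders is $59853.6; Zane's bid doesn't change that.
Original bid $27589.5: Zane is not highest (top rival bid is $59853.6); payoff $0.
Alternative bid $59857: Zane is highest, pays the top rival bid $59853.6; payoff $55564.1 − $59853.6 = −$4289.5.
Change in payoff = −$4289.5 − ($0) = −$4289.5.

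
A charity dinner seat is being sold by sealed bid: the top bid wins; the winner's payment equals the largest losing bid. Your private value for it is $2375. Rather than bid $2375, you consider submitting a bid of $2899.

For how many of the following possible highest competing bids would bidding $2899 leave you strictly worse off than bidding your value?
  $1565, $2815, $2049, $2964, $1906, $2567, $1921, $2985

The deviation hurts exactly when the highest competing bid lies strictly between $2375 and $2899 — overbidding then wins at a price above your value.
$1565: below both → same outcome either way.
$2815: inside the interval → strictly worse (loss $440).
$2049: below both → same outcome either way.
$2964: above both → same outcome either way.
$1906: below both → same outcome either way.
$2567: inside the interval → strictly worse (loss $192).
$1921: below both → same outcome either way.
$2985: above both → same outcome either way.
Count: 2.

2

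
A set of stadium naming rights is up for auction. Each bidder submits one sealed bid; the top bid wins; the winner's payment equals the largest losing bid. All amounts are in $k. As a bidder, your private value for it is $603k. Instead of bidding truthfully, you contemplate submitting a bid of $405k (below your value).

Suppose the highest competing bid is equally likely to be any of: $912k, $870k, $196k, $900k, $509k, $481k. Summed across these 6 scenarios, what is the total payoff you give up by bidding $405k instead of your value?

$216k

The deviation costs you only when the competing bid falls strictly between $405k and $603k; elsewhere both bids give the same outcome.
$912k: outcomes coincide → loss $0k.
$870k: outcomes coincide → loss $0k.
$196k: outcomes coincide → loss $0k.
$900k: outcomes coincide → loss $0k.
$509k: truthful payoff $94k, deviation payoff $0k → loss $94k.
$481k: truthful payoff $122k, deviation payoff $0k → loss $122k.
Total loss = $94k + $122k = $216k.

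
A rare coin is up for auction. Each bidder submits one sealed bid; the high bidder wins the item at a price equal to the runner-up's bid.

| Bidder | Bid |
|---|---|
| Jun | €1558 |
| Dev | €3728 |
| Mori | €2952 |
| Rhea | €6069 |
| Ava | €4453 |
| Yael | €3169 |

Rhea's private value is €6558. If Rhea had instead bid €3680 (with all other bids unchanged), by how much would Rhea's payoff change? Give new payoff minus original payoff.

−€2105

The highest bid among the other bidders is €4453; Rhea's bid doesn't change that.
Original bid €6069: Rhea is highest, pays the top rival bid €4453; payoff €6558 − €4453 = €2105.
Alternative bid €3680: Rhea is not highest (top rival bid is €4453); payoff €0.
Change in payoff = €0 − (€2105) = −€2105.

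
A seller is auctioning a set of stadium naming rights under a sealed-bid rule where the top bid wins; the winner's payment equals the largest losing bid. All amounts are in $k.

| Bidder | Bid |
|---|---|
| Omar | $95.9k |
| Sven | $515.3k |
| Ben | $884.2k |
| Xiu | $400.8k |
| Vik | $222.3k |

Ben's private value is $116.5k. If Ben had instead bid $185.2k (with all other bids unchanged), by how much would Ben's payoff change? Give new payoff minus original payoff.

$398.8k

The highest bid among the other bidders is $515.3k; Ben's bid doesn't change that.
Original bid $884.2k: Ben is highest, pays the top rival bid $515.3k; payoff $116.5k − $515.3k = −$398.8k.
Alternative bid $185.2k: Ben is not highest (top rival bid is $515.3k); payoff $0k.
Change in payoff = $0k − (−$398.8k) = $398.8k.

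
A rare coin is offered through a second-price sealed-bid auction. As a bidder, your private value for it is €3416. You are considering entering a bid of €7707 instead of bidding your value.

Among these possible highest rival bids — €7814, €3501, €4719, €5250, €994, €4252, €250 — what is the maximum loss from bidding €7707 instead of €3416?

€7814: same outcome either way → loss €0.
€3501: truthful gives €0, deviation gives −€85 → loss €85.
€4719: truthful gives €0, deviation gives −€1303 → loss €1303.
€5250: truthful gives €0, deviation gives −€1834 → loss €1834.
€994: same outcome either way → loss €0.
€4252: truthful gives €0, deviation gives −€836 → loss €836.
€250: same outcome either way → loss €0.
Maximum loss: €1834.

€1834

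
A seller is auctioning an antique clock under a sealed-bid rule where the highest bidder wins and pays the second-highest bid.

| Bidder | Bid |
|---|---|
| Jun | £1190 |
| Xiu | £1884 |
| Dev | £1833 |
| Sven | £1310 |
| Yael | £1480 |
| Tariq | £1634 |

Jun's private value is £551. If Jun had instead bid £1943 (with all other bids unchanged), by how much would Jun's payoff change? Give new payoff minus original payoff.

−£1333

The highest bid among the other bidders is £1884; Jun's bid doesn't change that.
Original bid £1190: Jun is not highest (top rival bid is £1884); payoff £0.
Alternative bid £1943: Jun is highest, pays the top rival bid £1884; payoff £551 − £1884 = −£1333.
Change in payoff = −£1333 − (£0) = −£1333.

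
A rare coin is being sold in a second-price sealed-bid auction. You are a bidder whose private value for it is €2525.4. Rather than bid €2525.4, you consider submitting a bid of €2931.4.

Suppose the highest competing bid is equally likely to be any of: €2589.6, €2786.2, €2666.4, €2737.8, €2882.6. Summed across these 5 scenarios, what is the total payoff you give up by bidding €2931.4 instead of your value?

The deviation costs you only when the competing bid falls strictly between €2525.4 and €2931.4; elsewhere both bids give the same outcome.
€2589.6: truthful payoff €0, deviation payoff −€64.2 → loss €64.2.
€2786.2: truthful payoff €0, deviation payoff −€260.8 → loss €260.8.
€2666.4: truthful payoff €0, deviation payoff −€141 → loss €141.
€2737.8: truthful payoff €0, deviation payoff −€212.4 → loss €212.4.
€2882.6: truthful payoff €0, deviation payoff −€357.2 → loss €357.2.
Total loss = €64.2 + €260.8 + €141 + €212.4 + €357.2 = €1035.6.
In a second-price auction your bid sets only whether you win, not what you pay, so bidding your true value is weakly dominant.

€1035.6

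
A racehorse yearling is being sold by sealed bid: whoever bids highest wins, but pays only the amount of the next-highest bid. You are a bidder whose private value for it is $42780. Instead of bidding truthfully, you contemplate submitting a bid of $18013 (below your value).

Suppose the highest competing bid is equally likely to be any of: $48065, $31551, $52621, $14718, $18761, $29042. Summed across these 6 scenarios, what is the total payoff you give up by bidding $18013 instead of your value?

The deviation costs you only when the competing bid falls strictly between $18013 and $42780; elsewhere both bids give the same outcome.
$48065: outcomes coincide → loss $0.
$31551: truthful payoff $11229, deviation payoff $0 → loss $11229.
$52621: outcomes coincide → loss $0.
$14718: outcomes coincide → loss $0.
$18761: truthful payoff $24019, deviation payoff $0 → loss $24019.
$29042: truthful payoff $13738, deviation payoff $0 → loss $13738.
Total loss = $11229 + $24019 + $13738 = $48986.

$48986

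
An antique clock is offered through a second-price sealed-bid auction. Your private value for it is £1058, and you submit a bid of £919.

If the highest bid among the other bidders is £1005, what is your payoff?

Your bid £919 is below the highest competing bid £1005, so you lose.
A losing bidder pays nothing and receives nothing: payoff = £0.

£0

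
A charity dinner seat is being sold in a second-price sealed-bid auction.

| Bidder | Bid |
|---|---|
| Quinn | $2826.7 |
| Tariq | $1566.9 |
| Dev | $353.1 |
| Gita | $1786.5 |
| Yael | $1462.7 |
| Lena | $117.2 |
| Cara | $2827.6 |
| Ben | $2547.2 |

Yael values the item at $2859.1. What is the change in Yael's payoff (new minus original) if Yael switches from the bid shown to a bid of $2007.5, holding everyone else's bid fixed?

The highest bid among the other bidders is $2827.6; Yael's bid doesn't change that.
Original bid $1462.7: Yael is not highest (top rival bid is $2827.6); payoff $0.
Alternative bid $2007.5: Yael is not highest (top rival bid is $2827.6); payoff $0.
Change in payoff = $0 − ($0) = $0.

$0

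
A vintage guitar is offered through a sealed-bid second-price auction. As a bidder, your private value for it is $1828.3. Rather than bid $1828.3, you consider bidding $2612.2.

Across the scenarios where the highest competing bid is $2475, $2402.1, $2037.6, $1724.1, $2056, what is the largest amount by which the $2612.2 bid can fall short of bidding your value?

$646.7

$2475: truthful gives $0, deviation gives −$646.7 → loss $646.7.
$2402.1: truthful gives $0, deviation gives −$573.8 → loss $573.8.
$2037.6: truthful gives $0, deviation gives −$209.3 → loss $209.3.
$1724.1: same outcome either way → loss $0.
$2056: truthful gives $0, deviation gives −$227.7 → loss $227.7.
Maximum loss: $646.7.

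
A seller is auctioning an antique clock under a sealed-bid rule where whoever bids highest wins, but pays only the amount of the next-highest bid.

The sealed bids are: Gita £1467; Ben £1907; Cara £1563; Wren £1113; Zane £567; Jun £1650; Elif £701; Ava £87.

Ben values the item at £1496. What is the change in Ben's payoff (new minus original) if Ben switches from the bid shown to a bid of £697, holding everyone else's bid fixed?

£154

The highest bid among the other bidders is £1650; Ben's bid doesn't change that.
Original bid £1907: Ben is highest, pays the top rival bid £1650; payoff £1496 − £1650 = −£154.
Alternative bid £697: Ben is not highest (top rival bid is £1650); payoff £0.
Change in payoff = £0 − (−£154) = £154.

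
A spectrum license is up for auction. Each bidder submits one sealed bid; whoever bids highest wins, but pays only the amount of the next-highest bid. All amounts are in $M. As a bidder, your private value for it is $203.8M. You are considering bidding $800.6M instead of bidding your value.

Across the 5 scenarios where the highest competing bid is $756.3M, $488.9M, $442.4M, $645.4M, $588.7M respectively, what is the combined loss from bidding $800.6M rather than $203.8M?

$1902.7M

The deviation costs you only when the competing bid falls strictly between $203.8M and $800.6M; elsewhere both bids give the same outcome.
$756.3M: truthful payoff $0M, deviation payoff −$552.5M → loss $552.5M.
$488.9M: truthful payoff $0M, deviation payoff −$285.1M → loss $285.1M.
$442.4M: truthful payoff $0M, deviation payoff −$238.6M → loss $238.6M.
$645.4M: truthful payoff $0M, deviation payoff −$441.6M → loss $441.6M.
$588.7M: truthful payoff $0M, deviation payoff −$384.9M → loss $384.9M.
Total loss = $552.5M + $285.1M + $238.6M + $441.6M + $384.9M = $1902.7M.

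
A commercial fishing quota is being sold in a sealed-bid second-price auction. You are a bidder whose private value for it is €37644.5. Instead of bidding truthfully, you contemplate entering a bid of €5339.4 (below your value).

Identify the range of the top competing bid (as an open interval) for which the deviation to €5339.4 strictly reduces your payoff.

(€5339.4, €37644.5)

If the competing bid is below €5339.4, both bids win at the same price — no difference.
If it is above €37644.5, both bids lose — no difference.
If it lies strictly between €5339.4 and €37644.5, bidding your value wins at a price below your value (positive payoff) while bidding €5339.4 loses (payoff 0).
So the deviation strictly hurts on the open interval (€5339.4, €37644.5).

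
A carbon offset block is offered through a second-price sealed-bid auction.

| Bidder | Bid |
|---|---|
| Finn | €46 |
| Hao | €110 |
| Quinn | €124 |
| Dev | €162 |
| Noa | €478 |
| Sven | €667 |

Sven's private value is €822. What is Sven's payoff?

Highest bid: Sven at €667, so Sven wins.
Second-highest bid: Noa at €478 — that is the price the winner pays.
Sven's payoff = value − price = €822 − €478 = €344.

€344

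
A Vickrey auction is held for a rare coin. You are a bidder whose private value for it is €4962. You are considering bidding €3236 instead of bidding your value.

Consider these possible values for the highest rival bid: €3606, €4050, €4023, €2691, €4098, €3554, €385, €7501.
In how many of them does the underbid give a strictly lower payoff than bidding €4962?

5

The deviation hurts exactly when the highest competing bid lies strictly between €3236 and €4962 — underbidding then forfeits a profitable win.
€3606: inside the interval → strictly worse (loss €1356).
€4050: inside the interval → strictly worse (loss €912).
€4023: inside the interval → strictly worse (loss €939).
€2691: below both → same outcome either way.
€4098: inside the interval → strictly worse (loss €864).
€3554: inside the interval → strictly worse (loss €1408).
€385: below both → same outcome either way.
€7501: above both → same outcome either way.
Count: 5.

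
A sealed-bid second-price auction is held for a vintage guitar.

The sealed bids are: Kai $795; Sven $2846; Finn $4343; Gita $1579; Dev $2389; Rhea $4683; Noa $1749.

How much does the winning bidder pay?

Highest bid: Rhea at $4683, so Rhea wins.
Second-highest bid: Finn at $4343 — that is the price the winner pays.

$4343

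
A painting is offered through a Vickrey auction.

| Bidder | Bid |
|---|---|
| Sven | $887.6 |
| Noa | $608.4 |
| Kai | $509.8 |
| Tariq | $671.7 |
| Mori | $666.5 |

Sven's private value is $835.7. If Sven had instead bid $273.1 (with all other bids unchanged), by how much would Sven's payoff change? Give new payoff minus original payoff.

The highest bid among the other bidders is $671.7; Sven's bid doesn't change that.
Original bid $887.6: Sven is highest, pays the top rival bid $671.7; payoff $835.7 − $671.7 = $164.
Alternative bid $273.1: Sven is not highest (top rival bid is $671.7); payoff $0.
Change in payoff = $0 − ($164) = −$164.

−$164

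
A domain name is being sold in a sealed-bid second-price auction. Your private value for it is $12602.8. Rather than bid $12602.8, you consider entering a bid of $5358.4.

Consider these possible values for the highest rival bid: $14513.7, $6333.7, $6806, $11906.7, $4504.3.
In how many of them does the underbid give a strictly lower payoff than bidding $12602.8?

The deviation hurts exactly when the highest competing bid lies strictly between $5358.4 and $12602.8 — underbidding then forfeits a profitable win.
$14513.7: above both → same outcome either way.
$6333.7: inside the interval → strictly worse (loss $6269.1).
$6806: inside the interval → strictly worse (loss $5796.8).
$11906.7: inside the interval → strictly worse (loss $696.1).
$4504.3: below both → same outcome either way.
Count: 3.

3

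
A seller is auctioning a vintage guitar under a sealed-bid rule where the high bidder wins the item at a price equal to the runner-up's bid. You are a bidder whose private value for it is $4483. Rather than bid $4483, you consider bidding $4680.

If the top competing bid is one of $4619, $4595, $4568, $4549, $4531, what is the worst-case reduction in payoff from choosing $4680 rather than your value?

$136

$4619: truthful gives $0, deviation gives −$136 → loss $136.
$4595: truthful gives $0, deviation gives −$112 → loss $112.
$4568: truthful gives $0, deviation gives −$85 → loss $85.
$4549: truthful gives $0, deviation gives −$66 → loss $66.
$4531: truthful gives $0, deviation gives −$48 → loss $48.
Maximum loss: $136.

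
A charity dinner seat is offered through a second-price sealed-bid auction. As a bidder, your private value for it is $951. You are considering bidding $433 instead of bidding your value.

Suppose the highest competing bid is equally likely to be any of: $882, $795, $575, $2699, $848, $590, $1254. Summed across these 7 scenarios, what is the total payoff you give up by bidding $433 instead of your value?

The deviation costs you only when the competing bid falls strictly between $433 and $951; elsewhere both bids give the same outcome.
$882: truthful payoff $69, deviation payoff $0 → loss $69.
$795: truthful payoff $156, deviation payoff $0 → loss $156.
$575: truthful payoff $376, deviation payoff $0 → loss $376.
$2699: outcomes coincide → loss $0.
$848: truthful payoff $103, deviation payoff $0 → loss $103.
$590: truthful payoff $361, deviation payoff $0 → loss $361.
$1254: outcomes coincide → loss $0.
Total loss = $69 + $156 + $376 + $103 + $361 = $1065.

$1065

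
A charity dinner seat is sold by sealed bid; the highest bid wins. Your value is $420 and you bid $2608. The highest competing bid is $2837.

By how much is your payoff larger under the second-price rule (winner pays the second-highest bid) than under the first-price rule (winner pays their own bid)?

Your bid $2608 is below $2837, so you lose under either rule.
Payoff is $0 in both cases; difference = $0.

$0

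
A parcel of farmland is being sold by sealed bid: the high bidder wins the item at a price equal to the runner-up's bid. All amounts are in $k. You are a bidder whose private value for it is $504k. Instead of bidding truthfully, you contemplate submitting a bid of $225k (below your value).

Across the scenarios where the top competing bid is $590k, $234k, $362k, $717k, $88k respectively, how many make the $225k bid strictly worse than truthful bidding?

2

The deviation hurts exactly when the highest competing bid lies strictly between $225k and $504k — underbidding then forfeits a profitable win.
$590k: above both → same outcome either way.
$234k: inside the interval → strictly worse (loss $270k).
$362k: inside the interval → strictly worse (loss $142k).
$717k: above both → same outcome either way.
$88k: below both → same outcome either way.
Count: 2.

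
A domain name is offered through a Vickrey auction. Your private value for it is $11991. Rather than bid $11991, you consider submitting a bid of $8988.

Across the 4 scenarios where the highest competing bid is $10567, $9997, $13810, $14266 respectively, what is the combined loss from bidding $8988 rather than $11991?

$3418

The deviation costs you only when the competing bid falls strictly between $8988 and $11991; elsewhere both bids give the same outcome.
$10567: truthful payoff $1424, deviation payoff $0 → loss $1424.
$9997: truthful payoff $1994, deviation payoff $0 → loss $1994.
$13810: outcomes coincide → loss $0.
$14266: outcomes coincide → loss $0.
Total loss = $1424 + $1994 = $3418.
Because the price is fixed by the runner-up's bid, deviating from your value can only change a good outcome into a bad one — never the reverse.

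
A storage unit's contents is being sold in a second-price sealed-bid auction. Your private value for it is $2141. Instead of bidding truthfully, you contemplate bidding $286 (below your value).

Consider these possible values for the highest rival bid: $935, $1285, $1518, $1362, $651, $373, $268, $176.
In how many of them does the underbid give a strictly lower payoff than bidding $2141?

6

The deviation hurts exactly when the highest competing bid lies strictly between $286 and $2141 — underbidding then forfeits a profitable win.
$935: inside the interval → strictly worse (loss $1206).
$1285: inside the interval → strictly worse (loss $856).
$1518: inside the interval → strictly worse (loss $623).
$1362: inside the interval → strictly worse (loss $779).
$651: inside the interval → strictly worse (loss $1490).
$373: inside the interval → strictly worse (loss $1768).
$268: below both → same outcome either way.
$176: below both → same outcome either way.
Count: 6.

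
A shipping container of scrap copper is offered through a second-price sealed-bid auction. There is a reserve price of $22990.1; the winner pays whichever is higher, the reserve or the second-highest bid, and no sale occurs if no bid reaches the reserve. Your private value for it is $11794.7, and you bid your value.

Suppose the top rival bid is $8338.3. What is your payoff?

Your bid $11794.7 is the highest bid but falls below the reserve $22990.1, so the item goes unsold. Payoff $0.

$0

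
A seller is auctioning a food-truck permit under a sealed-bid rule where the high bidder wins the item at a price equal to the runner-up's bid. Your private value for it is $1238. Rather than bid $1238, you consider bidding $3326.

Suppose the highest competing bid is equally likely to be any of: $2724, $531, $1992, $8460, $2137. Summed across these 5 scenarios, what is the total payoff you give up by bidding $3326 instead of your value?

$3139

The deviation costs you only when the competing bid falls strictly between $1238 and $3326; elsewhere both bids give the same outcome.
$2724: truthful payoff $0, deviation payoff −$1486 → loss $1486.
$531: outcomes coincide → loss $0.
$1992: truthful payoff $0, deviation payoff −$754 → loss $754.
$8460: outcomes coincide → loss $0.
$2137: truthful payoff $0, deviation payoff −$899 → loss $899.
Total loss = $1486 + $754 + $899 = $3139.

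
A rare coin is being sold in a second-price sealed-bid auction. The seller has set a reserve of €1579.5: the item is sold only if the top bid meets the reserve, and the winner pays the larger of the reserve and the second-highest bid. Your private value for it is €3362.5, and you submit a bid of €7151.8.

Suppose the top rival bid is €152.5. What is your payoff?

Your bid €7151.8 is the highest and exceeds the reserve.
Price = max(second-highest bid, reserve) = max(€152.5, €1579.5) = €1579.5.
Payoff = €3362.5 − €1579.5 = €1783.

€1783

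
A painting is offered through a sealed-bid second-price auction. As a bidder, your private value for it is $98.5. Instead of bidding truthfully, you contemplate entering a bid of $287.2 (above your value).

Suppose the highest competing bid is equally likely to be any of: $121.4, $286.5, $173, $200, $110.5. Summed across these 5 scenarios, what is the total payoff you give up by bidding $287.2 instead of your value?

The deviation costs you only when the competing bid falls strictly between $98.5 and $287.2; elsewhere both bids give the same outcome.
$121.4: truthful payoff $0, deviation payoff −$22.9 → loss $22.9.
$286.5: truthful payoff $0, deviation payoff −$188 → loss $188.
$173: truthful payoff $0, deviation payoff −$74.5 → loss $74.5.
$200: truthful payoff $0, deviation payoff −$101.5 → loss $101.5.
$110.5: truthful payoff $0, deviation payoff −$12 → loss $12.
Total loss = $22.9 + $188 + $74.5 + $101.5 + $12 = $398.9.

$398.9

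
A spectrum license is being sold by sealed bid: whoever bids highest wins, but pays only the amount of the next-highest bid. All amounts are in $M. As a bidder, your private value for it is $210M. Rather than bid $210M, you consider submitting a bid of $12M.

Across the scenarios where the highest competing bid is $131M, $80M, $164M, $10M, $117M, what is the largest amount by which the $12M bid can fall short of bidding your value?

$131M: truthful gives $79M, deviation gives $0M → loss $79M.
$80M: truthful gives $130M, deviation gives $0M → loss $130M.
$164M: truthful gives $46M, deviation gives $0M → loss $46M.
$10M: same outcome either way → loss $0M.
$117M: truthful gives $93M, deviation gives $0M → loss $93M.
Maximum loss: $130M.

$130M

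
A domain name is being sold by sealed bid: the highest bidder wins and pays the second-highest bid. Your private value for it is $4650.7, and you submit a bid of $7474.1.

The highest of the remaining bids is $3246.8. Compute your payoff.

Your bid $7474.1 exceeds the highest competing bid $3246.8, so you win.
In a second-price auction the winner pays the second-highest bid, $3246.8.
Payoff = value − price = $4650.7 − $3246.8 = $1403.9.

$1403.9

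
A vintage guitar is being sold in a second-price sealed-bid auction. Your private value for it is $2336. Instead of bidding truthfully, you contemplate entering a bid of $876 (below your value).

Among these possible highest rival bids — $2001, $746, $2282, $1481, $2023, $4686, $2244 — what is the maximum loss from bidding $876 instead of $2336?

$855

$2001: truthful gives $335, deviation gives $0 → loss $335.
$746: same outcome either way → loss $0.
$2282: truthful gives $54, deviation gives $0 → loss $54.
$1481: truthful gives $855, deviation gives $0 → loss $855.
$2023: truthful gives $313, deviation gives $0 → loss $313.
$4686: same outcome either way → loss $0.
$2244: truthful gives $92, deviation gives $0 → loss $92.
Maximum loss: $855.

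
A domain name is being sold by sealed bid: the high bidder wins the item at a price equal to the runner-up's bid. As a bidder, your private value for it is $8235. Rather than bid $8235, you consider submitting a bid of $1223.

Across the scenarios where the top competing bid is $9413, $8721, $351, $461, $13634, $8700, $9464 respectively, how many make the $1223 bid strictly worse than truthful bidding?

The deviation hurts exactly when the highest competing bid lies strictly between $1223 and $8235 — underbidding then forfeits a profitable win.
$9413: above both → same outcome either way.
$8721: above both → same outcome either way.
$351: below both → same outcome either way.
$461: below both → same outcome either way.
$13634: above both → same outcome either way.
$8700: above both → same outcome either way.
$9464: above both → same outcome either way.
Count: 0.

0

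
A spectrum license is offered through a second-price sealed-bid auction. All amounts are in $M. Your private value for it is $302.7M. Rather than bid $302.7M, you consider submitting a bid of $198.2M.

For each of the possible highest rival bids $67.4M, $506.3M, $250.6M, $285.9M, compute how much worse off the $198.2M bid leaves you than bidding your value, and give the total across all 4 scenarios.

The deviation costs you only when the competing bid falls strictly between $198.2M and $302.7M; elsewhere both bids give the same outcome.
$67.4M: outcomes coincide → loss $0M.
$506.3M: outcomes coincide → loss $0M.
$250.6M: truthful payoff $52.1M, deviation payoff $0M → loss $52.1M.
$285.9M: truthful payoff $16.8M, deviation payoff $0M → loss $16.8M.
Total loss = $52.1M + $16.8M = $68.9M.

$68.9M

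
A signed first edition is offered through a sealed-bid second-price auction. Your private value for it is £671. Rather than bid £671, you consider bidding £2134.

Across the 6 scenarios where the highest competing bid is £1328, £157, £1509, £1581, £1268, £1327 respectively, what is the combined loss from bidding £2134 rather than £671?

The deviation costs you only when the competing bid falls strictly between £671 and £2134; elsewhere both bids give the same outcome.
£1328: truthful payoff £0, deviation payoff −£657 → loss £657.
£157: outcomes coincide → loss £0.
£1509: truthful payoff £0, deviation payoff −£838 → loss £838.
£1581: truthful payoff £0, deviation payoff −£910 → loss £910.
£1268: truthful payoff £0, deviation payoff −£597 → loss £597.
£1327: truthful payoff £0, deviation payoff −£656 → loss £656.
Total loss = £657 + £838 + £910 + £597 + £656 = £3658.

£3658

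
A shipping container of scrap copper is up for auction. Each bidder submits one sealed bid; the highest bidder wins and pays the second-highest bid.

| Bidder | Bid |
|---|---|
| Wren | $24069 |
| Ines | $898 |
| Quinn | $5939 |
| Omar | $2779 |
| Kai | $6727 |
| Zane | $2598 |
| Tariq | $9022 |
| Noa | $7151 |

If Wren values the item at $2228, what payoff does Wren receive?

Highest bid: Wren at $24069, so Wren wins.
Second-highest bid: Tariq at $9022 — that is the price the winner pays.
Wren's payoff = value − price = $2228 − $9022 = −$6794.

−$6794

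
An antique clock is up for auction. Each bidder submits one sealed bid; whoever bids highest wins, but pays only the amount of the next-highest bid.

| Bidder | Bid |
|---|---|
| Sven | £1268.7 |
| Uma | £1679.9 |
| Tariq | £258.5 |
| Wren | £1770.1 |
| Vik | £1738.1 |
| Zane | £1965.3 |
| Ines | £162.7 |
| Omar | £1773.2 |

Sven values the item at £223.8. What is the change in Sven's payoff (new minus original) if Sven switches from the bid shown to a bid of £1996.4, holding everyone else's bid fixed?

−£1741.5

The highest bid among the other bidders is £1965.3; Sven's bid doesn't change that.
Original bid £1268.7: Sven is not highest (top rival bid is £1965.3); payoff £0.
Alternative bid £1996.4: Sven is highest, pays the top rival bid £1965.3; payoff £223.8 − £1965.3 = −£1741.5.
Change in payoff = −£1741.5 − (£0) = −£1741.5.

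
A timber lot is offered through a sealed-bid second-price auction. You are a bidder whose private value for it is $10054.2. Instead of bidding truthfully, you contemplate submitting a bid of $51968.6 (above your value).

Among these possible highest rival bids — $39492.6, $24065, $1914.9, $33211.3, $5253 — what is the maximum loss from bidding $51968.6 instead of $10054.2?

$39492.6: truthful gives $0, deviation gives −$29438.4 → loss $29438.4.
$24065: truthful gives $0, deviation gives −$14010.8 → loss $14010.8.
$1914.9: same outcome either way → loss $0.
$33211.3: truthful gives $0, deviation gives −$23157.1 → loss $23157.1.
$5253: same outcome either way → loss $0.
Maximum loss: $29438.4.

$29438.4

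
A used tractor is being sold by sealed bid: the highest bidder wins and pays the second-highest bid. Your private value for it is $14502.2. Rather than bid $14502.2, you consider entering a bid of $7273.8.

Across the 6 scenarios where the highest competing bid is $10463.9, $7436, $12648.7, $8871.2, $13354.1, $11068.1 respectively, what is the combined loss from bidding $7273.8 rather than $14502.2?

The deviation costs you only when the competing bid falls strictly between $7273.8 and $14502.2; elsewhere both bids give the same outcome.
$10463.9: truthful payoff $4038.3, deviation payoff $0 → loss $4038.3.
$7436: truthful payoff $7066.2, deviation payoff $0 → loss $7066.2.
$12648.7: truthful payoff $1853.5, deviation payoff $0 → loss $1853.5.
$8871.2: truthful payoff $5631, deviation payoff $0 → loss $5631.
$13354.1: truthful payoff $1148.1, deviation payoff $0 → loss $1148.1.
$11068.1: truthful payoff $3434.1, deviation payoff $0 → loss $3434.1.
Total loss = $4038.3 + $7066.2 + $1853.5 + $5631 + $1148.1 + $3434.1 = $23171.2.
In a second-price auction your bid sets only whether you win, not what you pay, so bidding your true value is weakly dominant.

$23171.2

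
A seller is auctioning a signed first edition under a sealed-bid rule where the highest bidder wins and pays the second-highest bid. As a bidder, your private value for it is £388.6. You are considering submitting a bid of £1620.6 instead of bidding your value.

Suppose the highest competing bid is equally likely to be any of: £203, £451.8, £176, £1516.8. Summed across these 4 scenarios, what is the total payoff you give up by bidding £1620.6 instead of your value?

£1191.4

The deviation costs you only when the competing bid falls strictly between £388.6 and £1620.6; elsewhere both bids give the same outcome.
£203: outcomes coincide → loss £0.
£451.8: truthful payoff £0, deviation payoff −£63.2 → loss £63.2.
£176: outcomes coincide → loss £0.
£1516.8: truthful payoff £0, deviation payoff −£1128.2 → loss £1128.2.
Total loss = £63.2 + £1128.2 = £1191.4.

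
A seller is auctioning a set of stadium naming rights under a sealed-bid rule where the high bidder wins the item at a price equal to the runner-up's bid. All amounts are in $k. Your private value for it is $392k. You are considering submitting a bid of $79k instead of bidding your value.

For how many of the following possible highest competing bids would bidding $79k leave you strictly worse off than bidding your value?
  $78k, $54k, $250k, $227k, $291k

The deviation hurts exactly when the highest competing bid lies strictly between $79k and $392k — underbidding then forfeits a profitable win.
$78k: below both → same outcome either way.
$54k: below both → same outcome either way.
$250k: inside the interval → strictly worse (loss $142k).
$227k: inside the interval → strictly worse (loss $165k).
$291k: inside the interval → strictly worse (loss $101k).
Count: 3.

3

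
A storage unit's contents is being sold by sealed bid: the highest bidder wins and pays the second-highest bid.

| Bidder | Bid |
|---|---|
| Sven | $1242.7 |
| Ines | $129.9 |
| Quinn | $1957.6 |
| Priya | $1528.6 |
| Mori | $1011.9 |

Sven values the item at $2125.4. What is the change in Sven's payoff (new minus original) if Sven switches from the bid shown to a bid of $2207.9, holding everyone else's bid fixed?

The highest bid among the other bidders is $1957.6; Sven's bid doesn't change that.
Original bid $1242.7: Sven is not highest (top rival bid is $1957.6); payoff $0.
Alternative bid $2207.9: Sven is highest, pays the top rival bid $1957.6; payoff $2125.4 − $1957.6 = $167.8.
Change in payoff = $167.8 − ($0) = $167.8.

$167.8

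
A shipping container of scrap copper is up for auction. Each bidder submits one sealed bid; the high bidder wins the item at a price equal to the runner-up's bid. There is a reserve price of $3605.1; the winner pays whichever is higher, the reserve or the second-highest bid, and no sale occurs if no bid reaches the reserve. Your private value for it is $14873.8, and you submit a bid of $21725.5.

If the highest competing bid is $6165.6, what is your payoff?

$8708.2

Your bid $21725.5 is the highest and exceeds the reserve.
Price = max(second-highest bid, reserve) = max($6165.6, $3605.1) = $6165.6.
Payoff = $14873.8 − $6165.6 = $8708.2.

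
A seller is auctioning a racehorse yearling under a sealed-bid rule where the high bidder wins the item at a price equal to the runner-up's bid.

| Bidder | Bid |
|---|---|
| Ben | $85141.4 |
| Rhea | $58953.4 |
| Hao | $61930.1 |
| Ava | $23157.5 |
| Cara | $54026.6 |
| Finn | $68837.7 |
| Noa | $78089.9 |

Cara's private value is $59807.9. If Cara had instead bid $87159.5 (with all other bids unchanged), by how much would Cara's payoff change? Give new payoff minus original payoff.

−$25333.5

The highest bid among the other bidders is $85141.4; Cara's bid doesn't change that.
Original bid $54026.6: Cara is not highest (top rival bid is $85141.4); payoff $0.
Alternative bid $87159.5: Cara is highest, pays the top rival bid $85141.4; payoff $59807.9 − $85141.4 = −$25333.5.
Change in payoff = −$25333.5 − ($0) = −$25333.5.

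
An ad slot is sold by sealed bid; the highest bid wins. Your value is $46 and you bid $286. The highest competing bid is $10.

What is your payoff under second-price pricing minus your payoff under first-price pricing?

You have the highest bid, so you win under either rule.
Second-price: pay $10 → payoff $36.
First-price: pay your own bid $286 → payoff −$240.
Difference = $36 − (−$240) = $276.

$276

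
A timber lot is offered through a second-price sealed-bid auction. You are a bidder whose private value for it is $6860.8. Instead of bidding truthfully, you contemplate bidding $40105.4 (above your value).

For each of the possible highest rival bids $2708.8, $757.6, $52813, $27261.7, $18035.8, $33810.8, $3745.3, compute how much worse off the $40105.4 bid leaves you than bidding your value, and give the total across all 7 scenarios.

$58525.9

The deviation costs you only when the competing bid falls strictly between $6860.8 and $40105.4; elsewhere both bids give the same outcome.
$2708.8: outcomes coincide → loss $0.
$757.6: outcomes coincide → loss $0.
$52813: outcomes coincide → loss $0.
$27261.7: truthful payoff $0, deviation payoff −$20400.9 → loss $20400.9.
$18035.8: truthful payoff $0, deviation payoff −$11175 → loss $11175.
$33810.8: truthful payoff $0, deviation payoff −$26950 → loss $26950.
$3745.3: outcomes coincide → loss $0.
Total loss = $20400.9 + $11175 + $26950 = $58525.9.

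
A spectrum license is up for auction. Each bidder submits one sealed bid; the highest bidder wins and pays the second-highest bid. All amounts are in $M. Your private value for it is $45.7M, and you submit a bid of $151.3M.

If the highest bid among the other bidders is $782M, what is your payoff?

$0M

Your bid $151.3M is below the highest competing bid $782M, so you lose.
A losing bidder pays nothing and receives nothing: payoff = $0M.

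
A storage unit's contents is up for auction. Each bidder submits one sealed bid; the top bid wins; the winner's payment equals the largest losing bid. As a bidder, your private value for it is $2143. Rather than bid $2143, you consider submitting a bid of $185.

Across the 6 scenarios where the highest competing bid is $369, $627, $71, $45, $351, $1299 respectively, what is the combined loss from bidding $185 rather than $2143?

The deviation costs you only when the competing bid falls strictly between $185 and $2143; elsewhere both bids give the same outcome.
$369: truthful payoff $1774, deviation payoff $0 → loss $1774.
$627: truthful payoff $1516, deviation payoff $0 → loss $1516.
$71: outcomes coincide → loss $0.
$45: outcomes coincide → loss $0.
$351: truthful payoff $1792, deviation payoff $0 → loss $1792.
$1299: truthful payoff $844, deviation payoff $0 → loss $844.
Total loss = $1774 + $1516 + $1792 + $844 = $5926.

$5926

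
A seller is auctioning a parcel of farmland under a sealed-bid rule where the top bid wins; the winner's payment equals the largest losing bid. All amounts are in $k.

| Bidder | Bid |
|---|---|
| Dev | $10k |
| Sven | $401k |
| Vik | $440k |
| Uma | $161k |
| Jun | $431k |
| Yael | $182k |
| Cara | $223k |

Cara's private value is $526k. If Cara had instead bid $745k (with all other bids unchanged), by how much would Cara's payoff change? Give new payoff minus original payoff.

The highest bid among the other bidders is $440k; Cara's bid doesn't change that.
Original bid $223k: Cara is not highest (top rival bid is $440k); payoff $0k.
Alternative bid $745k: Cara is highest, pays the top rival bid $440k; payoff $526k − $440k = $86k.
Change in payoff = $86k − ($0k) = $86k.

$86k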